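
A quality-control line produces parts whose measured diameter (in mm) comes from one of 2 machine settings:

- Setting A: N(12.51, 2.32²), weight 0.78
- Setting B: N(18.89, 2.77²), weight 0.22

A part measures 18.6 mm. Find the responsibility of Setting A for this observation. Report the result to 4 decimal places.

0.1195

The responsibility of component k is π_k f_k(x) divided by Σ_j π_j f_j(x).
Component likelihoods at x = 18.6 mm:
  f_A = (1/(2.32·√(2π)))·exp(−(18.6−12.51)²/(2·2.32²)) = 0.171958·exp(-3.44531) = 0.00548456
  f_B = (1/(2.77·√(2π)))·exp(−(18.6−18.89)²/(2·2.77²)) = 0.144022·exp(-0.00548) = 0.143235
Unnormalised posteriors:
  π_A·f_A = 0.78 × 0.00548456 = 0.00427796
  π_B·f_B = 0.22 × 0.143235 = 0.0315118
Normaliser: 0.00427796 + 0.0315118 = 0.0357897
So the posterior for Setting A is 0.00427796 / 0.0357897 ≈ 0.1195.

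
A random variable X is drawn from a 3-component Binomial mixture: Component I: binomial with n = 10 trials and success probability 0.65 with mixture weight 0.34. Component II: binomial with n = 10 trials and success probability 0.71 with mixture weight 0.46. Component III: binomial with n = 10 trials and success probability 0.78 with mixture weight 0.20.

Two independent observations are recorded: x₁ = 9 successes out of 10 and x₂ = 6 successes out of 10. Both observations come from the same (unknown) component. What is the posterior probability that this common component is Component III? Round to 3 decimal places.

P(component k | x) = P(Z=k)·f_k(x) / marginal(x), where marginal(x) = Σ_j P(Z=j)·f_j(x).
Since both observations come from the same component, the likelihood for component k is f_k(x₁)·f_k(x₂).
  p_I = [0.0724917] × [0.237668] = 0.017229
  p_II = [0.132961] × [0.190266] = 0.0252979
  p_III = [0.235112] × [0.110784] = 0.0260466
Weight by the priors:
  P(Z=I)·p_I = 0.34 × 0.017229 = 0.00585786
  P(Z=II)·p_II = 0.46 × 0.0252979 = 0.011637
  P(Z=III)·p_III = 0.20 × 0.0260466 = 0.00520933
Denominator: 0.00585786 + 0.011637 + 0.00520933 = 0.0227042
Responsibility of Component III: 0.00520933 / 0.0227042 ≈ 0.229

0.229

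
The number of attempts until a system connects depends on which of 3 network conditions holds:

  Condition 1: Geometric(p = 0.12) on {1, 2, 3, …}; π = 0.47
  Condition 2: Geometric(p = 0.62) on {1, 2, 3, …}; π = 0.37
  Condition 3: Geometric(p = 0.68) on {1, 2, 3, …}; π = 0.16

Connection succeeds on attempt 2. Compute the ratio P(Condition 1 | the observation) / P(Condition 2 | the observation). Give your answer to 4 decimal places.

The posterior odds equal the prior odds times the likelihood ratio: (P(Z=i)/P(Z=j))·(f_i(x)/f_j(x)).
Component likelihoods at x = 2:
  p_1 = 0.1056
  p_2 = 0.2356
  p_3 = 0.2176
0.049632 / 0.087172 ≈ 0.5694

0.5694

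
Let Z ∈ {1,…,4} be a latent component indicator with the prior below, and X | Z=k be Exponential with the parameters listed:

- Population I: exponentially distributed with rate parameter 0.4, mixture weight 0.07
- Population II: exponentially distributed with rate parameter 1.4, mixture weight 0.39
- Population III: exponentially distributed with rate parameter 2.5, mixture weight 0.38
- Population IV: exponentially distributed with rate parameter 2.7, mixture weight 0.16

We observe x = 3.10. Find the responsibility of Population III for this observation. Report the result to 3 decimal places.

0.026

Apply Bayes' rule: the posterior for each component is proportional to its prior times its likelihood at x.
Exponential densities:
  p_I = 0.115754
  p_II = 0.0182511
  p_III = 0.00107686
  p_IV = 0.000625632
Unnormalised posteriors:
  w_I·p_I = 0.07 × 0.115754 = 0.00810276
  w_II·p_II = 0.39 × 0.0182511 = 0.00711794
  w_III·p_III = 0.38 × 0.00107686 = 0.000409205
  w_IV·p_IV = 0.16 × 0.000625632 = 0.000100101
Sum: 0.00810276 + 0.00711794 + 0.000409205 + 0.000100101 = 0.01573
P(Population III | the observation) ≈ 0.026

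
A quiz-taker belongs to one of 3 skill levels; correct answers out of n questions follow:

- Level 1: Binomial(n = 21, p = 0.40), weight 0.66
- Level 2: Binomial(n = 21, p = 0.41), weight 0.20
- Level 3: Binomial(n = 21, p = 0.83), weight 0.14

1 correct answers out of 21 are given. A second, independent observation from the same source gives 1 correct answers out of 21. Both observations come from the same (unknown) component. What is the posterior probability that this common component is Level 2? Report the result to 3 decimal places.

0.140

By Bayes' theorem, P(k | x) = w_k f_k(x) / Σ_j w_j f_j(x).
Since both observations come from the same component, the likelihood for component k is f_k(x₁)·f_k(x₂).
  L_1 = [0.000307117] × [0.000307117] = 9.4321e-08
  L_2 = [0.000224928] × [0.000224928] = 5.05926e-08
  L_3 = [7.08396e-15] × [7.08396e-15] = 5.01824e-29
Weight by the priors:
  w_1·L_1 = 0.66 × 9.4321e-08 = 6.22519e-08
  w_2·L_2 = 0.20 × 5.05926e-08 = 1.01185e-08
  w_3·L_3 = 0.14 × 5.01824e-29 = 7.02554e-30
Normaliser: 6.22519e-08 + 1.01185e-08 + 7.02554e-30 = 7.23704e-08
P(Level 2 | x₁, x₂) ≈ 0.140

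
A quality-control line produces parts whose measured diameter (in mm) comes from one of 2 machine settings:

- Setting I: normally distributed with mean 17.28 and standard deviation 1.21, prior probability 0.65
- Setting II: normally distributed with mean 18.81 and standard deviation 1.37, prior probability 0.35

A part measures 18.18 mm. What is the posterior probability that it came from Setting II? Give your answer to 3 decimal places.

The responsibility of component k is P(Z=k) f_k(x) divided by Σ_j P(Z=j) f_j(x).
Normal densities:
  L_I = 0.250029
  L_II = 0.261981
Multiply by the mixture weights:
  P(Z=I)·L_I = 0.65 × 0.250029 = 0.162519
  P(Z=II)·L_II = 0.35 × 0.261981 = 0.0916935
Evidence: 0.162519 + 0.0916935 = 0.254212
P(Setting II | the observation) ≈ 0.361

0.361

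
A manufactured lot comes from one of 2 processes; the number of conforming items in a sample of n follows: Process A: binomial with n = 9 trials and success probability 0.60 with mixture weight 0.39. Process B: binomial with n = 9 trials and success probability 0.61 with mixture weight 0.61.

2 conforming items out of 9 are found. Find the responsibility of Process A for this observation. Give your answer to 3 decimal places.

Apply Bayes' rule: the posterior for each component is proportional to its prior times its likelihood at x.
Evaluate each component's likelihood at the observed value:
  f_A = C(9,2)·0.60^2·0.40^7 = 36·0.36·0.0016384 = 0.0212337
  f_B = C(9,2)·0.61^2·0.39^7 = 36·0.3721·0.00137231 = 0.0183829
Multiply by the mixture weights:
  π_A·f_A = 0.39 × 0.0212337 = 0.00828113
  π_B·f_B = 0.61 × 0.0183829 = 0.0112136
Denominator: 0.00828113 + 0.0112136 = 0.0194947
Responsibility of Process A: 0.00828113 / 0.0194947 ≈ 0.425

0.425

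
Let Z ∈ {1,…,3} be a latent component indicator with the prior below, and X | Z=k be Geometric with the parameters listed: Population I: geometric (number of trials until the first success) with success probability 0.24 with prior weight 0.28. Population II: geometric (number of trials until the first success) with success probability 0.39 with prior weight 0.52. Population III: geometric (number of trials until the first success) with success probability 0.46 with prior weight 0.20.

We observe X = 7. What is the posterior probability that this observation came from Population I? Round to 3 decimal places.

The responsibility of component k is π_k f_k(x) divided by Σ_j π_j f_j(x).
Evaluate each component's likelihood at the observed value:
  p_I = 0.24·(1−0.24)^6 = 0.24·0.1927 = 0.046248
  p_II = 0.39·(1−0.39)^6 = 0.39·0.0515204 = 0.0200929
  p_III = 0.46·(1−0.46)^6 = 0.46·0.0247949 = 0.0114057
Multiply by the mixture weights:
  π_I·p_I = 0.28 × 0.046248 = 0.0129494
  π_II·p_II = 0.52 × 0.0200929 = 0.0104483
  π_III·p_III = 0.20 × 0.0114057 = 0.00228113
Denominator: 0.0129494 + 0.0104483 + 0.00228113 = 0.0256789
Responsibility of Population I: 0.0129494 / 0.0256789 ≈ 0.504

0.504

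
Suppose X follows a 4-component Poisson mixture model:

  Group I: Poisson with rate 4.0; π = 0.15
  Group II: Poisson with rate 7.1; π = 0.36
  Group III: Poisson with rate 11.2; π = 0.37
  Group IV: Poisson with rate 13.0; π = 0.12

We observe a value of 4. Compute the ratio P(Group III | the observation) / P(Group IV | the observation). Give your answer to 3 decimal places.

The posterior odds equal the prior odds times the likelihood ratio: (π_i/π_j)·(f_i(x)/f_j(x)).
Component likelihoods at x = 4:
  L_I = e^(−4.0)·4.0^4/4! = 0.195367
  L_II = e^(−7.1)·7.1^4/4! = 0.0873638
  L_III = e^(−11.2)·11.2^4/4! = 0.00896526
  L_IV = e^(−13.0)·13.0^4/4! = 0.00268989
Posterior odds = (π_III·L_III) / (π_IV·L_IV) = (0.37·0.00896526) / (0.12·0.00268989) = 0.00331714 / 0.000322786 ≈ 10.277

10.277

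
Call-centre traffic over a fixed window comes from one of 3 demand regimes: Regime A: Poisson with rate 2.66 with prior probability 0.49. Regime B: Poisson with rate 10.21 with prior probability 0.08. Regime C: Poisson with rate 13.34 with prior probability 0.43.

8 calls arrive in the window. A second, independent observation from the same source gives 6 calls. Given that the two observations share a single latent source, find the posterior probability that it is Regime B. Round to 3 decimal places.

Apply Bayes' rule: the posterior for each component is proportional to its prior times its likelihood at x.
Since both observations come from the same component, the likelihood for component k is f_k(x₁)·f_k(x₂).
  f_A = [e^(−2.66)·2.66^8/8! = 0.0043482] × [0.0344139] = 0.000149638
  f_B = [e^(−10.21)·10.21^8/8! = 0.10778] × [0.0578996] = 0.00624042
  f_C = [e^(−13.34)·13.34^8/8! = 0.0400164] × [0.0125926] = 0.000503909
Unnormalised posteriors:
  w_A·f_A = 0.49 × 0.000149638 = 7.33228e-05
  w_B·f_B = 0.08 × 0.00624042 = 0.000499234
  w_C·f_C = 0.43 × 0.000503909 = 0.000216681
Evidence: 7.33228e-05 + 0.000499234 + 0.000216681 = 0.000789237
P(Regime B | x₁,x₂) ≈ 0.633

0.633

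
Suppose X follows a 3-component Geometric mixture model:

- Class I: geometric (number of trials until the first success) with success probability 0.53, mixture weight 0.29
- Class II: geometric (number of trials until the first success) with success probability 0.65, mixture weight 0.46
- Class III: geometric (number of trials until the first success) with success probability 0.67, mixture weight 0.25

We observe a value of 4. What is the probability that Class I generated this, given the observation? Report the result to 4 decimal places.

Apply Bayes' rule: the posterior for each component is proportional to its prior times its likelihood at x.
Geometric probabilities:
  L_I = 0.0550262
  L_II = 0.0278687
  L_III = 0.0240778
Multiply by the mixture weights:
  π_I·L_I = 0.29 × 0.0550262 = 0.0159576
  π_II·L_II = 0.46 × 0.0278687 = 0.0128196
  π_III·L_III = 0.25 × 0.0240778 = 0.00601945
Sum: 0.0159576 + 0.0128196 + 0.00601945 = 0.0347967
Responsibility of Class I: 0.0159576 / 0.0347967 ≈ 0.4586

0.4586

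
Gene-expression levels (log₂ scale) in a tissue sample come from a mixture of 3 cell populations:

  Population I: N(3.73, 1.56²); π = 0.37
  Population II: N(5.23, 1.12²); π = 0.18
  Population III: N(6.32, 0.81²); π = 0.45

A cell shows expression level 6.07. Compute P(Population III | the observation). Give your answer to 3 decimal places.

0.728

Posterior ∝ prior × likelihood, so P(k | x) ∝ w_k f_k(x); normalise over all components.
Evaluate each component's likelihood at the observed value:
  p_I = (1/(1.56·√(2π)))·exp(−(6.07−3.73)²/(2·1.56²)) = 0.255732·exp(-1.12500) = 0.0830241
  p_II = (1/(1.12·√(2π)))·exp(−(6.07−5.23)²/(2·1.12²)) = 0.356198·exp(-0.28125) = 0.268873
  p_III = (1/(0.81·√(2π)))·exp(−(6.07−6.32)²/(2·0.81²)) = 0.492521·exp(-0.04763) = 0.469612
Multiply by the mixture weights:
  w_I·p_I = 0.37 × 0.0830241 = 0.0307189
  w_II·p_II = 0.18 × 0.268873 = 0.0483971
  w_III·p_III = 0.45 × 0.469612 = 0.211326
Denominator: 0.0307189 + 0.0483971 + 0.211326 = 0.290442
P(Population III | the observation) = 0.211326 / 0.290442 ≈ 0.728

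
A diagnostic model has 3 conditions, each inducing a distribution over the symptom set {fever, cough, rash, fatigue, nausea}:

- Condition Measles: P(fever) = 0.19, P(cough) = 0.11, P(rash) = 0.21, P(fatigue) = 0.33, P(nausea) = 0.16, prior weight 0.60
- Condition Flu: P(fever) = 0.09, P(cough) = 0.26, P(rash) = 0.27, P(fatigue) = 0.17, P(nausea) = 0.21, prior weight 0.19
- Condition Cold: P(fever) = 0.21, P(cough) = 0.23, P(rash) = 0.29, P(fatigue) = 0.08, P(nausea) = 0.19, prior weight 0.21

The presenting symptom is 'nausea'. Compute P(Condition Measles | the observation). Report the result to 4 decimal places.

0.5461

By Bayes' theorem, P(k | x) = π_k f_k(x) / Σ_j π_j f_j(x).
Evaluate each component's likelihood at the observed value:
  f_Measles = P(nausea | comp) = 0.16
  f_Flu = P(nausea | comp) = 0.21
  f_Cold = P(nausea | comp) = 0.19
Prior × likelihood for each component:
  π_Measles·f_Measles = 0.60 × 0.16 = 0.096
  π_Flu·f_Flu = 0.19 × 0.21 = 0.0399
  π_Cold·f_Cold = 0.21 × 0.19 = 0.0399
Sum: 0.096 + 0.0399 + 0.0399 = 0.1758
P(Condition Measles | 'nausea') = 0.096 / 0.1758 ≈ 0.5461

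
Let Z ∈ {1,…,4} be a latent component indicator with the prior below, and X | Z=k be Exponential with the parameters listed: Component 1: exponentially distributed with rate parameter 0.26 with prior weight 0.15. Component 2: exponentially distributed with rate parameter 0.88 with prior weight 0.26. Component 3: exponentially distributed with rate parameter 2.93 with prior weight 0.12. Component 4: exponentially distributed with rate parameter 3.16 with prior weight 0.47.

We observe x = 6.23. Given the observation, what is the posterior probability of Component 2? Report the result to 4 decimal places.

0.1097

P(component k | x) = w_k·f_k(x) / marginal(x), where marginal(x) = Σ_j w_j·f_j(x).
Evaluate each component's likelihood at the observed value:
  f_1 = 0.26·e^(−0.26·6.23) = 0.26·e^(−1.6198) = 0.051464
  f_2 = 0.88·e^(−0.88·6.23) = 0.88·e^(−5.4824) = 0.00366022
  f_3 = 2.93·e^(−2.93·6.23) = 2.93·e^(−18.2539) = 3.46178e-08
  f_4 = 3.16·e^(−3.16·6.23) = 3.16·e^(−19.6868) = 8.90878e-09
Unnormalised posteriors:
  w_1·f_1 = 0.15 × 0.051464 = 0.00771959
  w_2·f_2 = 0.26 × 0.00366022 = 0.000951656
  w_3·f_3 = 0.12 × 3.46178e-08 = 4.15414e-09
  w_4·f_4 = 0.47 × 8.90878e-09 = 4.18713e-09
Denominator: 0.00771959 + 0.000951656 + 4.15414e-09 + 4.18713e-09 = 0.00867126
So the posterior for Component 2 is 0.000951656 / 0.00867126 ≈ 0.1097.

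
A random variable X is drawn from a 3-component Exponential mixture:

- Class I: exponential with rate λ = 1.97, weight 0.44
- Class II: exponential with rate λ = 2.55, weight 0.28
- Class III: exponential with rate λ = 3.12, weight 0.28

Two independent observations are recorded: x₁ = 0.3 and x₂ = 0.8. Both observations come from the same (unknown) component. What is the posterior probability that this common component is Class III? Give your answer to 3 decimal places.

0.224

Posterior ∝ prior × likelihood, so P(k | x) ∝ π_k f_k(x); normalise over all components.
Since both observations come from the same component, the likelihood for component k is f_k(x₁)·f_k(x₂).
  f_I = [1.97·e^(−1.97·0.3) = 1.97·e^(−0.5910) = 1.09093] × [0.407397] = 0.444443
  f_II = [2.55·e^(−2.55·0.3) = 2.55·e^(−0.7650) = 1.1866] × [0.331573] = 0.393445
  f_III = [3.12·e^(−3.12·0.3) = 3.12·e^(−0.9360) = 1.22364] × [0.257132] = 0.314638
Multiply by the mixture weights:
  π_I·f_I = 0.44 × 0.444443 = 0.195555
  π_II·f_II = 0.28 × 0.393445 = 0.110165
  π_III·f_III = 0.28 × 0.314638 = 0.0880985
Marginal: 0.195555 + 0.110165 + 0.0880985 = 0.393818
Responsibility of Class III: 0.0880985 / 0.393818 ≈ 0.224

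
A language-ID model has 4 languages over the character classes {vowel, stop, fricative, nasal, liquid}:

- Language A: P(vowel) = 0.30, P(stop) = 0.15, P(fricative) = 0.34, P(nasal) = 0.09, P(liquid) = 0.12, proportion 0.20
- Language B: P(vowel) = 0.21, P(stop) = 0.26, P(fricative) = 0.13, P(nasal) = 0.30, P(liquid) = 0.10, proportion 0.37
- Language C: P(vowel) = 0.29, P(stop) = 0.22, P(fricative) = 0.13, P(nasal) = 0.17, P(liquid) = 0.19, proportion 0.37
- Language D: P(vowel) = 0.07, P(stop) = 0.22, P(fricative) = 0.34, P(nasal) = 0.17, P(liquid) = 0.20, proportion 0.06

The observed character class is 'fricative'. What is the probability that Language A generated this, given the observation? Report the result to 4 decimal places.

0.3684

Apply Bayes' rule: the posterior for each component is proportional to its prior times its likelihood at x.
Categorical probabilities:
  f_A = P(fricative | comp) = 0.34
  f_B = P(fricative | comp) = 0.13
  f_C = P(fricative | comp) = 0.13
  f_D = P(fricative | comp) = 0.34
Unnormalised posteriors:
  P(Z=A)·f_A = 0.20 × 0.34 = 0.068
  P(Z=B)·f_B = 0.37 × 0.13 = 0.0481
  P(Z=C)·f_C = 0.37 × 0.13 = 0.0481
  P(Z=D)·f_D = 0.06 × 0.34 = 0.0204
Normaliser: 0.068 + 0.0481 + 0.0481 + 0.0204 = 0.1846
So the posterior for Language A is 0.068 / 0.1846 ≈ 0.3684.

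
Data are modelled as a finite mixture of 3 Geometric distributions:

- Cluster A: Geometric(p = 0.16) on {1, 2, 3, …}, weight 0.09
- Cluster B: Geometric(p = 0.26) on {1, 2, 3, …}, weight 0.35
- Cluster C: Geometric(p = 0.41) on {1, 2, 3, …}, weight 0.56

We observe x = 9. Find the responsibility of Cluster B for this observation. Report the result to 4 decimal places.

0.5411

Apply Bayes' rule: the posterior for each component is proportional to its prior times its likelihood at x.
Evaluate each component's likelihood at the observed value:
  f_A = 0.0396601
  f_B = 0.0233791
  f_C = 0.00602005
Prior × likelihood for each component:
  π_A·f_A = 0.09 × 0.0396601 = 0.00356941
  π_B·f_B = 0.35 × 0.0233791 = 0.00818267
  π_C·f_C = 0.56 × 0.00602005 = 0.00337123
Sum: 0.00356941 + 0.00818267 + 0.00337123 = 0.0151233
Responsibility of Cluster B: 0.00818267 / 0.0151233 ≈ 0.5411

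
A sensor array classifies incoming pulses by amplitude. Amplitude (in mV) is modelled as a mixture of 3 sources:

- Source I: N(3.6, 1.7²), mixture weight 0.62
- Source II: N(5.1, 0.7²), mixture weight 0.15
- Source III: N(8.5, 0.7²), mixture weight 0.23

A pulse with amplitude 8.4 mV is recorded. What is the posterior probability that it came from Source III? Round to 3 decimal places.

0.980

Apply Bayes' rule: the posterior for each component is proportional to its prior times its likelihood at x.
Normal densities:
  p_I = 0.00435807
  p_II = 8.50796e-06
  p_III = 0.564132
Unnormalised posteriors:
  π_I·p_I = 0.62 × 0.00435807 = 0.002702
  π_II·p_II = 0.15 × 8.50796e-06 = 1.27619e-06
  π_III·p_III = 0.23 × 0.564132 = 0.12975
Normaliser: 0.002702 + 1.27619e-06 + 0.12975 = 0.132454
P(Source III | x) ≈ 0.980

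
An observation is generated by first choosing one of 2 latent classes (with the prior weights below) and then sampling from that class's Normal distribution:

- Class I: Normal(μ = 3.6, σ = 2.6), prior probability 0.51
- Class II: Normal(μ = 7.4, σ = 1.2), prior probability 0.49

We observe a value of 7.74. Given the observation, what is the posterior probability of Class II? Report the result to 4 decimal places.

0.8766

The responsibility of component k is π_k f_k(x) divided by Σ_j π_j f_j(x).
Component likelihoods at x = 7.74:
  p_I = 0.0431889
  p_II = 0.319372
Weight by the priors:
  π_I·p_I = 0.51 × 0.0431889 = 0.0220263
  π_II·p_II = 0.49 × 0.319372 = 0.156492
Normaliser: 0.0220263 + 0.156492 = 0.178519
So the posterior for Class II is 0.156492 / 0.178519 ≈ 0.8766.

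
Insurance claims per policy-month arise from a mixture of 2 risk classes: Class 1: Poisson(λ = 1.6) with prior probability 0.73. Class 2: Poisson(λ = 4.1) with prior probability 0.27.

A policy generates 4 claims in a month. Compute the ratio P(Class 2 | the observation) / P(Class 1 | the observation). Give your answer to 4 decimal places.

1.3091

Since P(k|x) ∝ π_k f_k(x), the posterior odds are π_i f_i(x) / (π_j f_j(x)).
Poisson probabilities:
  f_1 = 0.0551312
  f_2 = 0.195127
0.0526842 / 0.0402458 ≈ 1.3091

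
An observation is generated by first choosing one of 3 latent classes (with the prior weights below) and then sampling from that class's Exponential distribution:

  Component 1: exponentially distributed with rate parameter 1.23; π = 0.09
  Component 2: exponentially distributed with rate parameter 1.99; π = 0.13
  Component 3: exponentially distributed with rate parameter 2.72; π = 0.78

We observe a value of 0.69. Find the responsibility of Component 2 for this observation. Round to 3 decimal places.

By Bayes' theorem, P(k | x) = w_k f_k(x) / Σ_j w_j f_j(x).
Component likelihoods at x = 0.69:
  p_1 = 1.23·e^(−1.23·0.69) = 1.23·e^(−0.8487) = 0.526404
  p_2 = 1.99·e^(−1.99·0.69) = 1.99·e^(−1.3731) = 0.504108
  p_3 = 2.72·e^(−2.72·0.69) = 2.72·e^(−1.8768) = 0.416375
Prior × likelihood for each component:
  w_1·p_1 = 0.09 × 0.526404 = 0.0473764
  w_2·p_2 = 0.13 × 0.504108 = 0.065534
  w_3·p_3 = 0.78 × 0.416375 = 0.324773
Marginal: 0.0473764 + 0.065534 + 0.324773 = 0.437683
P(Component 2 | x) ≈ 0.150

0.150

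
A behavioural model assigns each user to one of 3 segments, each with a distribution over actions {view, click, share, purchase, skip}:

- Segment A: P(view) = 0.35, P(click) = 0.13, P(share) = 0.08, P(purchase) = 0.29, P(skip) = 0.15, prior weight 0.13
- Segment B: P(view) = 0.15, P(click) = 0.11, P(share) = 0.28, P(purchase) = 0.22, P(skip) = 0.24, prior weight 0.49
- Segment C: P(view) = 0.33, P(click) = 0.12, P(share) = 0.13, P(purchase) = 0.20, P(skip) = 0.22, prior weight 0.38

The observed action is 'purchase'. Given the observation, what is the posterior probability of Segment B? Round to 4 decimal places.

0.4867

Posterior ∝ prior × likelihood, so P(k | x) ∝ π_k f_k(x); normalise over all components.
Categorical probabilities:
  f_A = 0.29
  f_B = 0.22
  f_C = 0.2
Multiply by the mixture weights:
  π_A·f_A = 0.13 × 0.29 = 0.0377
  π_B·f_B = 0.49 × 0.22 = 0.1078
  π_C·f_C = 0.38 × 0.2 = 0.076
Evidence: 0.0377 + 0.1078 + 0.076 = 0.2215
P(Segment B | the observation) = 0.1078 / 0.2215 ≈ 0.4867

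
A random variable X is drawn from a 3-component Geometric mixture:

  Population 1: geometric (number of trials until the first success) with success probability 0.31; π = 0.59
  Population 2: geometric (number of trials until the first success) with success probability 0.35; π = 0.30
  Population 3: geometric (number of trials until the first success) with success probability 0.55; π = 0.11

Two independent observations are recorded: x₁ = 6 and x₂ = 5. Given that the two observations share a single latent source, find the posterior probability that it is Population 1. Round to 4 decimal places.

The responsibility of component k is w_k f_k(x) divided by Σ_j w_j f_j(x).
Since both observations come from the same component, the likelihood for component k is f_k(x₁)·f_k(x₂).
  L_1 = [0.31·(1−0.31)^5 = 0.31·0.156403 = 0.048485] × [0.0702681] = 0.00340695
  L_2 = [0.35·(1−0.35)^5 = 0.35·0.116029 = 0.0406102] × [0.0624772] = 0.00253721
  L_3 = [0.55·(1−0.55)^5 = 0.55·0.0184528 = 0.010149] × [0.0225534] = 0.000228896
Multiply by the mixture weights:
  w_1·L_1 = 0.59 × 0.00340695 = 0.0020101
  w_2·L_2 = 0.30 × 0.00253721 = 0.000761163
  w_3·L_3 = 0.11 × 0.000228896 = 2.51785e-05
Normaliser: 0.0020101 + 0.000761163 + 2.51785e-05 = 0.00279644
So the posterior for Population 1 is 0.0020101 / 0.00279644 ≈ 0.7188.

0.7188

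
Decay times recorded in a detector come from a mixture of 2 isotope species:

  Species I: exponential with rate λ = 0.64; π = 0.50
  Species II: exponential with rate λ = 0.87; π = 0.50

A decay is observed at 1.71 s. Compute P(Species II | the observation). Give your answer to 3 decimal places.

Posterior ∝ prior × likelihood, so P(k | x) ∝ w_k f_k(x); normalise over all components.
Evaluate each component's likelihood at the observed value:
  L_I = 0.214234
  L_II = 0.196526
Unnormalised posteriors:
  w_I·L_I = 0.50 × 0.214234 = 0.107117
  w_II·L_II = 0.50 × 0.196526 = 0.0982629
Normaliser: 0.107117 + 0.0982629 = 0.20538
So the posterior for Species II is 0.0982629 / 0.20538 ≈ 0.478.

0.478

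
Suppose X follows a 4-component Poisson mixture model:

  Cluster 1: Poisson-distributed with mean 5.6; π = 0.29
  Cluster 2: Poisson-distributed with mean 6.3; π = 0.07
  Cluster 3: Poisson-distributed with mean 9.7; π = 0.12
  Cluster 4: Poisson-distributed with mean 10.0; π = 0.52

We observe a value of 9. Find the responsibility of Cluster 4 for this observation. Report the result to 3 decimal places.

0.638

Posterior ∝ prior × likelihood, so P(k | x) ∝ π_k f_k(x); normalise over all components.
Poisson probabilities:
  p_1 = 0.0551925
  p_2 = 0.0791128
  p_3 = 0.128388
  p_4 = 0.12511
Unnormalised posteriors:
  π_1·p_1 = 0.29 × 0.0551925 = 0.0160058
  π_2·p_2 = 0.07 × 0.0791128 = 0.00553789
  π_3·p_3 = 0.12 × 0.128388 = 0.0154066
  π_4·p_4 = 0.52 × 0.12511 = 0.0650572
Evidence: 0.0160058 + 0.00553789 + 0.0154066 + 0.0650572 = 0.102008
P(Cluster 4 | the observation) = 0.0650572 / 0.102008 ≈ 0.638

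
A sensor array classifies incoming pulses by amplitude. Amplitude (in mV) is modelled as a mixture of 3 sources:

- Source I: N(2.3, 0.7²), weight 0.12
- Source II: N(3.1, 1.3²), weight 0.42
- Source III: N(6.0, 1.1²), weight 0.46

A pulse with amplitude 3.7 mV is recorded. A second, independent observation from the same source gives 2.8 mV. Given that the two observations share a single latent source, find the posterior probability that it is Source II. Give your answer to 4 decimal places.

By Bayes' theorem, P(k | x) = P(Z=k) f_k(x) / Σ_j P(Z=j) f_j(x).
Since both observations come from the same component, the likelihood for component k is f_k(x₁)·f_k(x₂).
  f_I = [(1/(0.7·√(2π)))·exp(−(3.7−2.3)²/(2·0.7²)) = 0.569918·exp(-2.00000) = 0.07713] × [0.441593] = 0.0340601
  f_II = [(1/(1.3·√(2π)))·exp(−(3.7−3.1)²/(2·1.3²)) = 0.306879·exp(-0.10651) = 0.275874] × [0.298815] = 0.0824353
  f_III = [(1/(1.1·√(2π)))·exp(−(3.7−6.0)²/(2·1.1²)) = 0.362675·exp(-2.18595) = 0.0407541] × [0.00527038] = 0.000214789
Multiply by the mixture weights:
  P(Z=I)·f_I = 0.12 × 0.0340601 = 0.00408721
  P(Z=II)·f_II = 0.42 × 0.0824353 = 0.0346228
  P(Z=III)·f_III = 0.46 × 0.000214789 = 9.88031e-05
Denominator: 0.00408721 + 0.0346228 + 9.88031e-05 = 0.0388088
P(Source II | x₁,x₂) ≈ 0.8921

0.8921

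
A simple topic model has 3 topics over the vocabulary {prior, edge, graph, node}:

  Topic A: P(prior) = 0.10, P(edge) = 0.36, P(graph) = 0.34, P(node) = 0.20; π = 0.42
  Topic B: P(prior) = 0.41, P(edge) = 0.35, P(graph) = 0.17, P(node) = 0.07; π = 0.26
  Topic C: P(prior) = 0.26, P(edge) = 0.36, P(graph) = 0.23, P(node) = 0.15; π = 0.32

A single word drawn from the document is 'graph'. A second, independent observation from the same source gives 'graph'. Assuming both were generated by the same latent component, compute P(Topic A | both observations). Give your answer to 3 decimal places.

0.665

The responsibility of component k is π_k f_k(x) divided by Σ_j π_j f_j(x).
Since both observations come from the same component, the likelihood for component k is f_k(x₁)·f_k(x₂).
  f_A = [P(graph | comp) = 0.34] × [0.34] = 0.1156
  f_B = [P(graph | comp) = 0.17] × [0.17] = 0.0289
  f_C = [P(graph | comp) = 0.23] × [0.23] = 0.0529
Weight by the priors:
  π_A·f_A = 0.42 × 0.1156 = 0.048552
  π_B·f_B = 0.26 × 0.0289 = 0.007514
  π_C·f_C = 0.32 × 0.0529 = 0.016928
Evidence: 0.048552 + 0.007514 + 0.016928 = 0.072994
So the posterior for Topic A is 0.048552 / 0.072994 ≈ 0.665.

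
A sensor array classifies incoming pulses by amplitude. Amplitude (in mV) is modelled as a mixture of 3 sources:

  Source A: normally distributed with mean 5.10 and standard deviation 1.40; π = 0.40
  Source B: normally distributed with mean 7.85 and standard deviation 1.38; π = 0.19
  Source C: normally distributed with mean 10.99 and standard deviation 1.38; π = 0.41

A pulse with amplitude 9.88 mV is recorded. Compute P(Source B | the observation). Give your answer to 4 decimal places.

0.1778

P(component k | x) = P(Z=k)·f_k(x) / marginal(x), where marginal(x) = Σ_j P(Z=j)·f_j(x).
Evaluate each component's likelihood at the observed value:
  L_A = 0.000838342
  L_B = 0.0979827
  L_C = 0.209191
Unnormalised posteriors:
  P(Z=A)·L_A = 0.40 × 0.000838342 = 0.000335337
  P(Z=B)·L_B = 0.19 × 0.0979827 = 0.0186167
  P(Z=C)·L_C = 0.41 × 0.209191 = 0.0857681
Marginal: 0.000335337 + 0.0186167 + 0.0857681 = 0.10472
P(Source B | the observation) ≈ 0.1778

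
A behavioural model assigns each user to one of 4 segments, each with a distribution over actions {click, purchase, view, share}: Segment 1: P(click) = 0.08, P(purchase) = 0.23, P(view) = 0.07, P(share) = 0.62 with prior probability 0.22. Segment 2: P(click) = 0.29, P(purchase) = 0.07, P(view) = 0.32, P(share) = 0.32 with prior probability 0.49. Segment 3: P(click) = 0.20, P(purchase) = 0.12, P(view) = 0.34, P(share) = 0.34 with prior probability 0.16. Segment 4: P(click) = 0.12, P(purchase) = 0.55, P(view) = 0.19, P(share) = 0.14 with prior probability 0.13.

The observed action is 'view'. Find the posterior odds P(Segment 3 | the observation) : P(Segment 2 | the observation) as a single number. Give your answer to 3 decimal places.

Only the two components matter; the odds are (P(Z=i) f_i(x)) / (P(Z=j) f_j(x)).
Component likelihoods at x = 'view':
  p_1 = P(view | comp) = 0.07
  p_2 = P(view | comp) = 0.32
  p_3 = P(view | comp) = 0.34
  p_4 = P(view | comp) = 0.19
0.0544 / 0.1568 ≈ 0.347

0.347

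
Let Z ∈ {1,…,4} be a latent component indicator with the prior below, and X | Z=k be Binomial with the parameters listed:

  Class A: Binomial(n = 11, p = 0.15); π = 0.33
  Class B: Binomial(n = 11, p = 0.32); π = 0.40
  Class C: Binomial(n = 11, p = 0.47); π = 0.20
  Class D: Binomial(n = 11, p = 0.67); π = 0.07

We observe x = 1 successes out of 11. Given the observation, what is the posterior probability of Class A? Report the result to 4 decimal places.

P(component k | x) = w_k·f_k(x) / marginal(x), where marginal(x) = Σ_j w_j·f_j(x).
Evaluate each component's likelihood at the observed value:
  L_A = 0.324843
  L_B = 0.0744101
  L_C = 0.00904168
  L_D = 0.000112877
Weight by the priors:
  w_A·L_A = 0.33 × 0.324843 = 0.107198
  w_B·L_B = 0.40 × 0.0744101 = 0.029764
  w_C·L_C = 0.20 × 0.00904168 = 0.00180834
  w_D·L_D = 0.07 × 0.000112877 = 7.90142e-06
Normaliser: 0.107198 + 0.029764 + 0.00180834 + 7.90142e-06 = 0.138778
Responsibility of Class A: 0.107198 / 0.138778 ≈ 0.7724

0.7724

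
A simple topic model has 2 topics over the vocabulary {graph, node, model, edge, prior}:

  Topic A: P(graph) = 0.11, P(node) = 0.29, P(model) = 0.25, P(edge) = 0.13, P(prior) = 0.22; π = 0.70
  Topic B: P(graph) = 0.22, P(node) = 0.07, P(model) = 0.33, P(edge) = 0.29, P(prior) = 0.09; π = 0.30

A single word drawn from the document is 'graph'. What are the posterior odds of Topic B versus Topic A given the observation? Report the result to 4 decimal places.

Posterior odds = (π_i f_i(x)) / (π_j f_j(x)); the normalising sum cancels.
Component likelihoods at x = 'graph':
  p_A = 0.11
  p_B = 0.22
Posterior odds = (π_B·p_B) / (π_A·p_A) = (0.30·0.22) / (0.70·0.11) = 0.066 / 0.077 ≈ 0.8571

0.8571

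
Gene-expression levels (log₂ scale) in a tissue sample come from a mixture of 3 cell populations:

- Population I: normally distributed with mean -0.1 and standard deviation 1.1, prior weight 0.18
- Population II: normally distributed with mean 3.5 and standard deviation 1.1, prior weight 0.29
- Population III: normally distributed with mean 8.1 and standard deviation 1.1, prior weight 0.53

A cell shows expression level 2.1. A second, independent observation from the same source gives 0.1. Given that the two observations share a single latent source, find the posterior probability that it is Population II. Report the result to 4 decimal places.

0.0434

Apply Bayes' rule: the posterior for each component is proportional to its prior times its likelihood at x.
Since both observations come from the same component, the likelihood for component k is f_k(x₁)·f_k(x₂).
  p_I = [(1/(1.1·√(2π)))·exp(−(2.1−-0.1)²/(2·1.1²)) = 0.362675·exp(-2.00000) = 0.0490827] × [0.356729] = 0.0175092
  p_II = [(1/(1.1·√(2π)))·exp(−(2.1−3.5)²/(2·1.1²)) = 0.362675·exp(-0.80992) = 0.161352] × [0.0030546] = 0.000492865
  p_III = [(1/(1.1·√(2π)))·exp(−(2.1−8.1)²/(2·1.1²)) = 0.362675·exp(-14.87603) = 1.25585e-07] × [1.18589e-12] = 1.4893e-19
Weight by the priors:
  P(Z=I)·p_I = 0.18 × 0.0175092 = 0.00315166
  P(Z=II)·p_II = 0.29 × 0.000492865 = 0.000142931
  P(Z=III)·p_III = 0.53 × 1.4893e-19 = 7.89328e-20
Sum: 0.00315166 + 0.000142931 + 7.89328e-20 = 0.00329459
P(Population II | x) = 0.000142931 / 0.00329459 ≈ 0.0434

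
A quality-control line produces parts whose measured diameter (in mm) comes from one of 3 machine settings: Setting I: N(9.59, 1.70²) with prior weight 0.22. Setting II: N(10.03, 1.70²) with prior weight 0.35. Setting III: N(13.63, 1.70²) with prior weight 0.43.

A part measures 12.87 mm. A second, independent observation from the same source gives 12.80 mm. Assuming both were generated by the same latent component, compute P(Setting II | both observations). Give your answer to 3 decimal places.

0.061

P(component k | x) = P(Z=k)·f_k(x) / marginal(x), where marginal(x) = Σ_j P(Z=j)·f_j(x).
Since both observations come from the same component, the likelihood for component k is f_k(x₁)·f_k(x₂).
  p_I = [(1/(1.70·√(2π)))·exp(−(12.87−9.59)²/(2·1.70²)) = 0.234672·exp(-1.86131) = 0.036484] × [0.0394673] = 0.00143992
  p_II = [(1/(1.70·√(2π)))·exp(−(12.87−10.03)²/(2·1.70²)) = 0.234672·exp(-1.39543) = 0.0581343] × [0.0622213] = 0.00361719
  p_III = [(1/(1.70·√(2π)))·exp(−(12.87−13.63)²/(2·1.70²)) = 0.234672·exp(-0.09993) = 0.212355] × [0.208305] = 0.0442345
Multiply by the mixture weights:
  P(Z=I)·p_I = 0.22 × 0.00143992 = 0.000316783
  P(Z=II)·p_II = 0.35 × 0.00361719 = 0.00126602
  P(Z=III)·p_III = 0.43 × 0.0442345 = 0.0190208
Evidence: 0.000316783 + 0.00126602 + 0.0190208 = 0.0206036
So the posterior for Setting II is 0.00126602 / 0.0206036 ≈ 0.061.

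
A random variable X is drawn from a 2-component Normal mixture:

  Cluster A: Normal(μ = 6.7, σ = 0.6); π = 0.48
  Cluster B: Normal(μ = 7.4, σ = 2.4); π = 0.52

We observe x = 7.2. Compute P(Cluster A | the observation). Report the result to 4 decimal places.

0.7236

Posterior ∝ prior × likelihood, so P(k | x) ∝ w_k f_k(x); normalise over all components.
Component likelihoods at x = 7.2:
  p_A = (1/(0.6·√(2π)))·exp(−(7.2−6.7)²/(2·0.6²)) = 0.664904·exp(-0.34722) = 0.469853
  p_B = (1/(2.4·√(2π)))·exp(−(7.2−7.4)²/(2·2.4²)) = 0.166226·exp(-0.00347) = 0.16565
Unnormalised posteriors:
  w_A·p_A = 0.48 × 0.469853 = 0.22553
  w_B·p_B = 0.52 × 0.16565 = 0.0861379
Denominator: 0.22553 + 0.0861379 = 0.311667
Responsibility of Cluster A: 0.22553 / 0.311667 ≈ 0.7236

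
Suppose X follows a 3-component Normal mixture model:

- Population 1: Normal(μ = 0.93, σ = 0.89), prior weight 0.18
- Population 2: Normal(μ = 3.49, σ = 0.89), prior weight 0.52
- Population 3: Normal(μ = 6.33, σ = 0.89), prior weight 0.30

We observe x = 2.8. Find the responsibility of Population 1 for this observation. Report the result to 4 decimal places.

Apply Bayes' rule: the posterior for each component is proportional to its prior times its likelihood at x.
Normal densities:
  p_1 = 0.0493033
  p_2 = 0.331896
  p_3 = 0.000171978
Unnormalised posteriors:
  P(Z=1)·p_1 = 0.18 × 0.0493033 = 0.00887459
  P(Z=2)·p_2 = 0.52 × 0.331896 = 0.172586
  P(Z=3)·p_3 = 0.30 × 0.000171978 = 5.15935e-05
Denominator: 0.00887459 + 0.172586 + 5.15935e-05 = 0.181512
Responsibility of Population 1: 0.00887459 / 0.181512 ≈ 0.0489

0.0489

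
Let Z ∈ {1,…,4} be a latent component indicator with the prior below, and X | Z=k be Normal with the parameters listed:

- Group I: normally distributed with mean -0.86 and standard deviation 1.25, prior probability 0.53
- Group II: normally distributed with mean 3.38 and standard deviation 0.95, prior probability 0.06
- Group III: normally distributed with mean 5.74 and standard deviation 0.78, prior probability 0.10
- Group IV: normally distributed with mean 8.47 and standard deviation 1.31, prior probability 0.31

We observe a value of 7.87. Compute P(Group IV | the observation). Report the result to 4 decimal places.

0.9857

The responsibility of component k is π_k f_k(x) divided by Σ_j π_j f_j(x).
Component likelihoods at x = 7.87:
  f_I = 8.1728e-12
  f_II = 5.92295e-06
  f_III = 0.0122893
  f_IV = 0.274212
Weight by the priors:
  π_I·f_I = 0.53 × 8.1728e-12 = 4.33158e-12
  π_II·f_II = 0.06 × 5.92295e-06 = 3.55377e-07
  π_III·f_III = 0.10 × 0.0122893 = 0.00122893
  π_IV·f_IV = 0.31 × 0.274212 = 0.0850056
Normaliser: 4.33158e-12 + 3.55377e-07 + 0.00122893 + 0.0850056 = 0.0862349
So the posterior for Group IV is 0.0850056 / 0.0862349 ≈ 0.9857.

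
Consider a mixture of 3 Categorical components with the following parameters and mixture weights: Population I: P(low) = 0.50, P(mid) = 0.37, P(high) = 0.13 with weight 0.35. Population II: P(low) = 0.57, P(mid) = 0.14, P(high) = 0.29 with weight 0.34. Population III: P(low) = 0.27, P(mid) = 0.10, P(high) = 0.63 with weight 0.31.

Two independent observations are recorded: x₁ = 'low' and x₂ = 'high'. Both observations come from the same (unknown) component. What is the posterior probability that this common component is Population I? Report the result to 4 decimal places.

P(component k | x) = π_k·f_k(x) / marginal(x), where marginal(x) = Σ_j π_j·f_j(x).
Since both observations come from the same component, the likelihood for component k is f_k(x₁)·f_k(x₂).
  L_I = [0.5] × [0.13] = 0.065
  L_II = [0.57] × [0.29] = 0.1653
  L_III = [0.27] × [0.63] = 0.1701
Unnormalised posteriors:
  π_I·L_I = 0.35 × 0.065 = 0.02275
  π_II·L_II = 0.34 × 0.1653 = 0.056202
  π_III·L_III = 0.31 × 0.1701 = 0.052731
Evidence: 0.02275 + 0.056202 + 0.052731 = 0.131683
Responsibility of Population I: 0.02275 / 0.131683 ≈ 0.1728

0.1728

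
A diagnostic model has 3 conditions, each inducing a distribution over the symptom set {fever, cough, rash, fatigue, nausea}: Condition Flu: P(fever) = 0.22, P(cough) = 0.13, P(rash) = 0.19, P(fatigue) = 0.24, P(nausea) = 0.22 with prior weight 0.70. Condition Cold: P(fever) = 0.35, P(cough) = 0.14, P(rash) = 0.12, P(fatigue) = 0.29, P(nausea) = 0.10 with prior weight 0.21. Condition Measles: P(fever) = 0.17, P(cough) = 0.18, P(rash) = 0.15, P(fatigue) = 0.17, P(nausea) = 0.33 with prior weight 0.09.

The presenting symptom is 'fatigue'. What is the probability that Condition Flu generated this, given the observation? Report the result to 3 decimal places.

The responsibility of component k is w_k f_k(x) divided by Σ_j w_j f_j(x).
Evaluate each component's likelihood at the observed value:
  L_Flu = 0.24
  L_Cold = 0.29
  L_Measles = 0.17
Unnormalised posteriors:
  w_Flu·L_Flu = 0.70 × 0.24 = 0.168
  w_Cold·L_Cold = 0.21 × 0.29 = 0.0609
  w_Measles·L_Measles = 0.09 × 0.17 = 0.0153
Normaliser: 0.168 + 0.0609 + 0.0153 = 0.2442
P(Condition Flu | data) = 0.168 / 0.2442 ≈ 0.688

0.688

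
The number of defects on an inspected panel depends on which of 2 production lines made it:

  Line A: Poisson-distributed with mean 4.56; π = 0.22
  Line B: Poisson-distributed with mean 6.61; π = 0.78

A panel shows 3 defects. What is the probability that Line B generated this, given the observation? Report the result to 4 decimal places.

P(component k | x) = P(Z=k)·f_k(x) / marginal(x), where marginal(x) = Σ_j P(Z=j)·f_j(x).
Component likelihoods at x = 3 defects:
  p_A = 0.165333
  p_B = 0.0648286
Prior × likelihood for each component:
  P(Z=A)·p_A = 0.22 × 0.165333 = 0.0363733
  P(Z=B)·p_B = 0.78 × 0.0648286 = 0.0505663
Sum: 0.0363733 + 0.0505663 = 0.0869396
P(Line B | the observation) ≈ 0.5816

0.5816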